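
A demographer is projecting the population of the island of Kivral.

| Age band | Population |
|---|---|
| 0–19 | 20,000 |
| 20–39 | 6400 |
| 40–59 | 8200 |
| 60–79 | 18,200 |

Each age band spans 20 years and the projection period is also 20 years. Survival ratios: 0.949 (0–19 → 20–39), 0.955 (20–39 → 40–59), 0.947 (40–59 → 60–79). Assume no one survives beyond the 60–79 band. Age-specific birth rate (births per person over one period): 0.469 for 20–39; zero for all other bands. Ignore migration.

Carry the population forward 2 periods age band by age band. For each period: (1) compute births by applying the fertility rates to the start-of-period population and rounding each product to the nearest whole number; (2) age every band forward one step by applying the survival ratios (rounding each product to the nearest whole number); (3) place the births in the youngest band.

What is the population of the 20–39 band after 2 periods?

2849

Period 1.
Births: 6400 × 0.469 = 3002
20–39: 20000 × 0.949 = 18980
40–59: 6400 × 0.955 = 6112
60–79: 8200 × 0.947 = 7765
Population now: 0–19=3002, 20–39=18980, 40–59=6112, 60–79=7765
Period 2.
Births: 18980 × 0.469 = 8902
20–39: 3002 × 0.949 = 2849
40–59: 18980 × 0.955 = 18126
60–79: 6112 × 0.947 = 5788
Population now: 0–19=8902, 20–39=2849, 40–59=18126, 60–79=5788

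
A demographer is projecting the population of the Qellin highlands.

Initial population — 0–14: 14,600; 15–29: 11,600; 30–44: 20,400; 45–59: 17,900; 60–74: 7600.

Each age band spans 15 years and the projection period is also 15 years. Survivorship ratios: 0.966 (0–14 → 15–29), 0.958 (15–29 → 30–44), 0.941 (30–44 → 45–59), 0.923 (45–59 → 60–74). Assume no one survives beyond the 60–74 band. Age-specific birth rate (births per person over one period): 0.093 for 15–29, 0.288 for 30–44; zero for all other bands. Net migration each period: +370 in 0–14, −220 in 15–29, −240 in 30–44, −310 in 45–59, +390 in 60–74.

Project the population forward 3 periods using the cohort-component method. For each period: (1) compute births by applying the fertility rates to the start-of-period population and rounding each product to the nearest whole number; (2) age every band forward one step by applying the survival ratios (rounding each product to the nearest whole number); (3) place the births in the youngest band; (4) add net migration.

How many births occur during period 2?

4422

Period 1.
Births: 11600 × 0.093 = 1079, 20400 × 0.288 = 5875 → total 6954
15–29: 14600 × 0.966 = 14104
30–44: 11600 × 0.958 = 11113
45–59: 20400 × 0.941 = 19196
60–74: 17900 × 0.923 = 16522
Net migration: 0–14 + 370 → 7324; 15–29 − 220 → 13884; 30–44 − 240 → 10873; 45–59 − 310 → 18886; 60–74 + 390 → 16912
Population now: 0–14=7324, 15–29=13884, 30–44=10873, 45–59=18886, 60–74=16912
Period 2.
Births: 13884 × 0.093 = 1291, 10873 × 0.288 = 3131 → total 4422
15–29: 7324 × 0.966 = 7075
30–44: 13884 × 0.958 = 13301
45–59: 10873 × 0.941 = 10231
60–74: 18886 × 0.923 = 17432
Net migration: 0–14 + 370 → 4792; 15–29 − 220 → 6855; 30–44 − 240 → 13061; 45–59 − 310 → 9921; 60–74 + 390 → 17822
Population now: 0–14=4792, 15–29=6855, 30–44=13061, 45–59=9921, 60–74=17822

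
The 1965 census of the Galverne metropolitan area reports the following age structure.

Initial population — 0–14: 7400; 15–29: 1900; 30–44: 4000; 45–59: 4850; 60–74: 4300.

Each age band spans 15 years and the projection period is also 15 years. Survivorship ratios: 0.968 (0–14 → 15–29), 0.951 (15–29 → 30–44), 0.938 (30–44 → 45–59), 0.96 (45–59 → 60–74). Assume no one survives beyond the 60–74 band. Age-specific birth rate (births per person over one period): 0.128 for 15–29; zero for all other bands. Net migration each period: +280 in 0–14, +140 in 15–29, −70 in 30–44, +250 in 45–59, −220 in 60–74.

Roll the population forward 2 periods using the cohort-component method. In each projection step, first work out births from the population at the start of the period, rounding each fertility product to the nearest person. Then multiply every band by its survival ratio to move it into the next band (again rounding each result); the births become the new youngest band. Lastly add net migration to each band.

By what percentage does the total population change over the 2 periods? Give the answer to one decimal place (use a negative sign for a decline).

-36.6

After projecting period 1:
Births: 1900 × 0.128 = 243
15–29: 7400 × 0.968 = 7163
30–44: 1900 × 0.951 = 1807
45–59: 4000 × 0.938 = 3752
60–74: 4850 × 0.96 = 4656
Net migration: 0–14 + 280 → 523; 15–29 + 140 → 7303; 30–44 − 70 → 1737; 45–59 + 250 → 4002; 60–74 − 220 → 4436
Giving 523 / 7303 / 1737 / 4002 / 4436.
After projecting period 2:
Births: 7303 × 0.128 = 935
15–29: 523 × 0.968 = 506
30–44: 7303 × 0.951 = 6945
45–59: 1737 × 0.938 = 1629
60–74: 4002 × 0.96 = 3842
Net migration: 0–14 + 280 → 1215; 15–29 + 140 → 646; 30–44 − 70 → 6875; 45–59 + 250 → 1879; 60–74 − 220 → 3622
Giving 1215 / 646 / 6875 / 1879 / 3622.
Total: 22450 → 14237; change = -8213; percentage change = -36.6%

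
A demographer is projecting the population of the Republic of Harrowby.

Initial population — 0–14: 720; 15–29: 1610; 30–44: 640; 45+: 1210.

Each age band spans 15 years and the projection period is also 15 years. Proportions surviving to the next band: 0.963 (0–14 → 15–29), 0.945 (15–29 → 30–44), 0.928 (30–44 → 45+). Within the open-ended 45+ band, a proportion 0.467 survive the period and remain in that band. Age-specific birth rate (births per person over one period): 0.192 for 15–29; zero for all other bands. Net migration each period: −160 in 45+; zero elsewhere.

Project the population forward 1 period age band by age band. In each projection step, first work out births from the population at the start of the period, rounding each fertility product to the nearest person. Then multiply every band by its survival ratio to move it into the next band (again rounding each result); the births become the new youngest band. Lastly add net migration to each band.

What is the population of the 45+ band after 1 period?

999

Period 1:
Births: 1610 * 0.192 = 309
15–29: 720 * 0.963 = 693
30–44: 1610 * 0.945 = 1521
45+: 640 * 0.928 + 1210 * 0.467 = 594 + 565 = 1159
Net migration: 45+ − 160 → 999
Population now: 0–14=309, 15–29=693, 30–44=1521, 45+=999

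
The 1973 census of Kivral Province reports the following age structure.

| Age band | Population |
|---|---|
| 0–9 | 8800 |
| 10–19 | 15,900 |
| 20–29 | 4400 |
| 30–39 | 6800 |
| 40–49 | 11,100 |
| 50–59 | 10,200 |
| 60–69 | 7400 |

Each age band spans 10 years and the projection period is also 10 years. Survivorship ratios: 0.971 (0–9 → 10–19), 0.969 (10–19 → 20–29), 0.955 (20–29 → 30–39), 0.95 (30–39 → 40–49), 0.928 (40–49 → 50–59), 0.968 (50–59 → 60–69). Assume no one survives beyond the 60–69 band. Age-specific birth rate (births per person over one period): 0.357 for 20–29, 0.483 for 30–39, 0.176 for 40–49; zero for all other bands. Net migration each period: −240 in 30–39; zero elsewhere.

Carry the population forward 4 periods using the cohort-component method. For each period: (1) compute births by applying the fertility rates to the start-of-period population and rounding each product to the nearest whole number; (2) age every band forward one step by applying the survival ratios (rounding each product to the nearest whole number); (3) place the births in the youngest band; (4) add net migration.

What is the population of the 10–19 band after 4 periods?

10301

(Groups numbered youngest = 1 to oldest = 7.)
Period 1:
Births: 4400 × 0.357 = 1571 ; 6800 × 0.483 = 3284 ; 11100 × 0.176 = 1954 ⇒ total 6809
Group 2: 8800 × 0.971 = 8545
Group 3: 15900 × 0.969 = 15407
Group 4: 4400 × 0.955 = 4202
Group 5: 6800 × 0.95 = 6460
Group 6: 11100 × 0.928 = 10301
Group 7: 10200 × 0.968 = 9874
Net migration: Group 4 − 240 → 3962
Population now: 0–9=6809, 10–19=8545, 20–29=15407, 30–39=3962, 40–49=6460, 50–59=10301, 60–69=9874
Period 2:
Births: 15407 × 0.357 = 5500 ; 3962 × 0.483 = 1914 ; 6460 × 0.176 = 1137 ⇒ total 8551
Group 2: 6809 × 0.971 = 6612
Group 3: 8545 × 0.969 = 8280
Group 4: 15407 × 0.955 = 14714
Group 5: 3962 × 0.95 = 3764
Group 6: 6460 × 0.928 = 5995
Group 7: 10301 × 0.968 = 9971
Net migration: Group 4 − 240 → 14474
Population now: 0–9=8551, 10–19=6612, 20–29=8280, 30–39=14474, 40–49=3764, 50–59=5995, 60–69=9971
Period 3:
Births: 8280 × 0.357 = 2956 ; 14474 × 0.483 = 6991 ; 3764 × 0.176 = 662 ⇒ total 10609
Group 2: 8551 × 0.971 = 8303
Group 3: 6612 × 0.969 = 6407
Group 4: 8280 × 0.955 = 7907
Group 5: 14474 × 0.95 = 13750
Group 6: 3764 × 0.928 = 3493
Group 7: 5995 × 0.968 = 5803
Net migration: Group 4 − 240 → 7667
Population now: 0–9=10609, 10–19=8303, 20–29=6407, 30–39=7667, 40–49=13750, 50–59=3493, 60–69=5803
Period 4:
Births: 6407 × 0.357 = 2287 ; 7667 × 0.483 = 3703 ; 13750 × 0.176 = 2420 ⇒ total 8410
Group 2: 10609 × 0.971 = 10301
Group 3: 8303 × 0.969 = 8046
Group 4: 6407 × 0.955 = 6119
Group 5: 7667 × 0.95 = 7284
Group 6: 13750 × 0.928 = 12760
Group 7: 3493 × 0.968 = 3381
Net migration: Group 4 − 240 → 5879
Population now: 0–9=8410, 10–19=10301, 20–29=8046, 30–39=5879, 40–49=7284, 50–59=12760, 60–69=3381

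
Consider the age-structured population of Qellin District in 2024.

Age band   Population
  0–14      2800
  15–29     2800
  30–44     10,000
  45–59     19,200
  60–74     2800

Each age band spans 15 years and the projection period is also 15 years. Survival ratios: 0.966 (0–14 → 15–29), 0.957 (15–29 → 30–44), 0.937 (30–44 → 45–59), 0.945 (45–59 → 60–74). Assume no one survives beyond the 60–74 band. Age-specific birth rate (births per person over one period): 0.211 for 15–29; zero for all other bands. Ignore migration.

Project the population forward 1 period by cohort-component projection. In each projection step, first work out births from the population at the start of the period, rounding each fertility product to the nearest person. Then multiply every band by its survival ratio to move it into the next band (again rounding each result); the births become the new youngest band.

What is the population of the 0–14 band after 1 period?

591

After projecting period 1:
Births: 2800 × 0.211 = 591
15–29: 2800 × 0.966 = 2705
30–44: 2800 × 0.957 = 2680
45–59: 10000 × 0.937 = 9370
60–74: 19200 × 0.945 = 18144
End of period: [591, 2705, 2680, 9370, 18144]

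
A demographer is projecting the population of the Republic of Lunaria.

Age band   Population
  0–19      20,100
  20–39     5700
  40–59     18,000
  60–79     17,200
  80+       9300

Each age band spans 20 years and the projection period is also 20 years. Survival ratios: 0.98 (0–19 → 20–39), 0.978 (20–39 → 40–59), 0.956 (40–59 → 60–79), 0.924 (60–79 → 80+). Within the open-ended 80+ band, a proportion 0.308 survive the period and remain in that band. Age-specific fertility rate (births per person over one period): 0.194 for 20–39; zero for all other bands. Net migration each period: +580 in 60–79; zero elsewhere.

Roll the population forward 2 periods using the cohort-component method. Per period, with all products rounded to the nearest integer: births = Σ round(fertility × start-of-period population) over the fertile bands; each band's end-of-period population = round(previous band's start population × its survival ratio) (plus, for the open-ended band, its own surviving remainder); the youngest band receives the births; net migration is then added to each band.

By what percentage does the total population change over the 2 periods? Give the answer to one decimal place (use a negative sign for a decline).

Period 1.
Births: 5700 × 0.194 = 1106
20–39: 20100 × 0.98 = 19698
40–59: 5700 × 0.978 = 5575
60–79: 18000 × 0.956 = 17208
80+: 17200 × 0.924 + 9300 × 0.308 = 15893 + 2864 = 18757
Net migration: 60–79 + 580 → 17788
→ [1106, 19698, 5575, 17788, 18757]
Period 2.
Births: 19698 × 0.194 = 3821
20–39: 1106 × 0.98 = 1084
40–59: 19698 × 0.978 = 19265
60–79: 5575 × 0.956 = 5330
80+: 17788 × 0.924 + 18757 × 0.308 = 16436 + 5777 = 22213
Net migration: 60–79 + 580 → 5910
→ [3821, 1084, 19265, 5910, 22213]
Total: 70300 → 52293; change = -18007; percentage change = -25.6%

-25.6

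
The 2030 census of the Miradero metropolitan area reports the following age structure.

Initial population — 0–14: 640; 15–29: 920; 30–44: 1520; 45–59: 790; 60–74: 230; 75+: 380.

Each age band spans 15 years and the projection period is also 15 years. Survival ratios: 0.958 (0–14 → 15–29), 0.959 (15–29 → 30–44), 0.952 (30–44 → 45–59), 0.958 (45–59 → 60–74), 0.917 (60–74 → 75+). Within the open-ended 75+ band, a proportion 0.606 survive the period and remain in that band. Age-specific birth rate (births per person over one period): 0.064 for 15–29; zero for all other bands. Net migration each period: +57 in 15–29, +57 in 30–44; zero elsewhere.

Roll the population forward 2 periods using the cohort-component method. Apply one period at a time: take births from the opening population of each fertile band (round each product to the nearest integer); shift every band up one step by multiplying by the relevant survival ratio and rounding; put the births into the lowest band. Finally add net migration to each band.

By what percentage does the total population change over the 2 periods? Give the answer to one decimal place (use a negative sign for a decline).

-8.5

Period 1.
Births: 920 × 0.064 = 59
15–29: 640 × 0.958 = 613
30–44: 920 × 0.959 = 882
45–59: 1520 × 0.952 = 1447
60–74: 790 × 0.958 = 757
75+: 230 × 0.917 + 380 × 0.606 = 211 + 230 = 441
Net migration: 15–29 + 57 → 670; 30–44 + 57 → 939
End of period: [59, 670, 939, 1447, 757, 441]
Period 2.
Births: 670 × 0.064 = 43
15–29: 59 × 0.958 = 57
30–44: 670 × 0.959 = 643
45–59: 939 × 0.952 = 894
60–74: 1447 × 0.958 = 1386
75+: 757 × 0.917 + 441 × 0.606 = 694 + 267 = 961
Net migration: 15–29 + 57 → 114; 30–44 + 57 → 700
End of period: [43, 114, 700, 894, 1386, 961]
Total: 4480 → 4098; change = -382; percentage change = -8.5%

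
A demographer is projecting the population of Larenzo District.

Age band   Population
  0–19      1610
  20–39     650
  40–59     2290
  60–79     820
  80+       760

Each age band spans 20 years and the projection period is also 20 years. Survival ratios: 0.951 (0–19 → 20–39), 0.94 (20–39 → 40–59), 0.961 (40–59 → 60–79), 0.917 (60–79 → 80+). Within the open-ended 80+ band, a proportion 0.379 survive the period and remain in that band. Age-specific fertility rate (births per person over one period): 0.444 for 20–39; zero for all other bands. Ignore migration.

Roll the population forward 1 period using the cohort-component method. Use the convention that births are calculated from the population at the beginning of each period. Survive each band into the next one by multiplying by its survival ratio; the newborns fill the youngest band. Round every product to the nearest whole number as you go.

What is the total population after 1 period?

Numbering the groups 1..5 from youngest to oldest:
Period 1:
Births: 650 * 0.444 = 289
Group 2: 1610 * 0.951 = 1531
Group 3: 650 * 0.94 = 611
Group 4: 2290 * 0.961 = 2201
Group 5: 820 * 0.917 + 760 * 0.379 = 752 + 288 = 1040
→ [289, 1531, 611, 2201, 1040]
Total after period 1: 289 + 1531 + 611 + 2201 + 1040 = 5672

5672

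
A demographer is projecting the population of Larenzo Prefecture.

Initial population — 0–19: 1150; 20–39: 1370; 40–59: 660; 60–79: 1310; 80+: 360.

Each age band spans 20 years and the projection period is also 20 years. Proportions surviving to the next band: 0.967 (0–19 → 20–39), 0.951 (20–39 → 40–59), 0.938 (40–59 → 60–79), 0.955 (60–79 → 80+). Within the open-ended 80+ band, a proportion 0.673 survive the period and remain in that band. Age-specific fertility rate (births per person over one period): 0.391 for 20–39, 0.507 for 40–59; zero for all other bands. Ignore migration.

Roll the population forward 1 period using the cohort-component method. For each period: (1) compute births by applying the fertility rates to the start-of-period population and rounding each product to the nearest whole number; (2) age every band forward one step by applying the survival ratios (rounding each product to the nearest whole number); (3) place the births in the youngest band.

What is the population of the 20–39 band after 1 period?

1112

Numbering the groups 1..5 from youngest to oldest:
Period 1:
Births: 1370 × 0.391 = 536  |  660 × 0.507 = 335 → total 871
Group 2: 1150 × 0.967 = 1112
Group 3: 1370 × 0.951 = 1303
Group 4: 660 × 0.938 = 619
Group 5: 1310 × 0.955 + 360 × 0.673 = 1251 + 242 = 1493
Giving 871 / 1112 / 1303 / 619 / 1493.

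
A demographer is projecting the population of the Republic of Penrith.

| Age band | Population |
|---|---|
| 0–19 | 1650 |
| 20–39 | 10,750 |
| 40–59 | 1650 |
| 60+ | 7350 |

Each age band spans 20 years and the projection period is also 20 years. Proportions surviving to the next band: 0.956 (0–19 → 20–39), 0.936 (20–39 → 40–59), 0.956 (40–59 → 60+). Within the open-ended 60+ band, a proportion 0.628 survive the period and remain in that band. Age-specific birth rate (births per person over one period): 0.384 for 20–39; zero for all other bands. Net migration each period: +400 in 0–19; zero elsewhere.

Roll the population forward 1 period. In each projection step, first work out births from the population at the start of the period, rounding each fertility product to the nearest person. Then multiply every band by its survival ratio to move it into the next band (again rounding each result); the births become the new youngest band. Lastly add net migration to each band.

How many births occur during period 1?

4128

— Period 1 —
Births: 10750 * 0.384 = 4128
20–39: 1650 * 0.956 = 1577
40–59: 10750 * 0.936 = 10062
60+: 1650 * 0.956 + 7350 * 0.628 = 1577 + 4616 = 6193
Net migration: 0–19 + 400 → 4528
Giving 4528 / 1577 / 10062 / 6193.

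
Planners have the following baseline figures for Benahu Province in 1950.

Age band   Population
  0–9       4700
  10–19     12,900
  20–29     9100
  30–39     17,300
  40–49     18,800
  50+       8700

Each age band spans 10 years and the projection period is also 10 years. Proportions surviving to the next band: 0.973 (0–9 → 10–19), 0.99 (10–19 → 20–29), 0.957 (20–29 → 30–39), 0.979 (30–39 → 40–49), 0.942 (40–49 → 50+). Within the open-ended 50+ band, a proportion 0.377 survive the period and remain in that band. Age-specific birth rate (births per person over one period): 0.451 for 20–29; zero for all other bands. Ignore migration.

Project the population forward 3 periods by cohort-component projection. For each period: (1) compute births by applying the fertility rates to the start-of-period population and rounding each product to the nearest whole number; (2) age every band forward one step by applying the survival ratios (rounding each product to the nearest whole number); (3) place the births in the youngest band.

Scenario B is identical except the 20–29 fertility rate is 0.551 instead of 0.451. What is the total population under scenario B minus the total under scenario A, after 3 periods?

2572

(Bands numbered youngest = 1 to oldest = 6.)
Period 1:
Births: 9100 × 0.451 = 4104
Band 2: 4700 × 0.973 = 4573
Band 3: 12900 × 0.99 = 12771
Band 4: 9100 × 0.957 = 8709
Band 5: 17300 × 0.979 = 16937
Band 6: 18800 × 0.942 + 8700 × 0.377 = 17710 + 3280 = 20990
Giving 4104 / 4573 / 12771 / 8709 / 16937 / 20990.
Period 2:
Births: 12771 × 0.451 = 5760
Band 2: 4104 × 0.973 = 3993
Band 3: 4573 × 0.99 = 4527
Band 4: 12771 × 0.957 = 12222
Band 5: 8709 × 0.979 = 8526
Band 6: 16937 × 0.942 + 20990 × 0.377 = 15955 + 7913 = 23868
Giving 5760 / 3993 / 4527 / 12222 / 8526 / 23868.
Period 3:
Births: 4527 × 0.451 = 2042
Band 2: 5760 × 0.973 = 5604
Band 3: 3993 × 0.99 = 3953
Band 4: 4527 × 0.957 = 4332
Band 5: 12222 × 0.979 = 11965
Band 6: 8526 × 0.942 + 23868 × 0.377 = 8031 + 8998 = 17029
Giving 2042 / 5604 / 3953 / 4332 / 11965 / 17029.
Scenario A total after 3 periods: 44925
Scenario B projection —
Period 1:
Births: 9100 × 0.551 = 5014
Band 2: 4700 × 0.973 = 4573
Band 3: 12900 × 0.99 = 12771
Band 4: 9100 × 0.957 = 8709
Band 5: 17300 × 0.979 = 16937
Band 6: 18800 × 0.942 + 8700 × 0.377 = 17710 + 3280 = 20990
Giving 5014 / 4573 / 12771 / 8709 / 16937 / 20990.
Period 2:
Births: 12771 × 0.551 = 7037
Band 2: 5014 × 0.973 = 4879
Band 3: 4573 × 0.99 = 4527
Band 4: 12771 × 0.957 = 12222
Band 5: 8709 × 0.979 = 8526
Band 6: 16937 × 0.942 + 20990 × 0.377 = 15955 + 7913 = 23868
Giving 7037 / 4879 / 4527 / 12222 / 8526 / 23868.
Period 3:
Births: 4527 × 0.551 = 2494
Band 2: 7037 × 0.973 = 6847
Band 3: 4879 × 0.99 = 4830
Band 4: 4527 × 0.957 = 4332
Band 5: 12222 × 0.979 = 11965
Band 6: 8526 × 0.942 + 23868 × 0.377 = 8031 + 8998 = 17029
Giving 2494 / 6847 / 4830 / 4332 / 11965 / 17029.
Scenario B total after 3 periods: 47497
Difference B − A = 47497 − 44925 = 2572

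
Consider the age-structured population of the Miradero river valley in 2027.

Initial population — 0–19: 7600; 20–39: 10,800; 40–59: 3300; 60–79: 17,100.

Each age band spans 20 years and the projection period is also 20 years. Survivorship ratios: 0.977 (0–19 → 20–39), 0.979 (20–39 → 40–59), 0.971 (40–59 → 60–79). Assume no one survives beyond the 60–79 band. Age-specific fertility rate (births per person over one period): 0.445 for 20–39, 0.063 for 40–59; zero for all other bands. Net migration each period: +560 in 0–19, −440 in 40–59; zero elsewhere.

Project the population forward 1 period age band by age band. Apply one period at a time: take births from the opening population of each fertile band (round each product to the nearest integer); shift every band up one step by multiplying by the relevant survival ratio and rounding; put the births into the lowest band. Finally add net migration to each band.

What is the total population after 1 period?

Numbering the groups 1..4 from youngest to oldest:
After projecting period 1:
Births: 10800 * 0.445 = 4806 ; 3300 * 0.063 = 208 — total 5014
Group 2: 7600 * 0.977 = 7425
Group 3: 10800 * 0.979 = 10573
Group 4: 3300 * 0.971 = 3204
Net migration: Group 1 + 560 → 5574; Group 3 − 440 → 10133
End of period: [5574, 7425, 10133, 3204]
Total after period 1: 5574 + 7425 + 10133 + 3204 = 26336

26336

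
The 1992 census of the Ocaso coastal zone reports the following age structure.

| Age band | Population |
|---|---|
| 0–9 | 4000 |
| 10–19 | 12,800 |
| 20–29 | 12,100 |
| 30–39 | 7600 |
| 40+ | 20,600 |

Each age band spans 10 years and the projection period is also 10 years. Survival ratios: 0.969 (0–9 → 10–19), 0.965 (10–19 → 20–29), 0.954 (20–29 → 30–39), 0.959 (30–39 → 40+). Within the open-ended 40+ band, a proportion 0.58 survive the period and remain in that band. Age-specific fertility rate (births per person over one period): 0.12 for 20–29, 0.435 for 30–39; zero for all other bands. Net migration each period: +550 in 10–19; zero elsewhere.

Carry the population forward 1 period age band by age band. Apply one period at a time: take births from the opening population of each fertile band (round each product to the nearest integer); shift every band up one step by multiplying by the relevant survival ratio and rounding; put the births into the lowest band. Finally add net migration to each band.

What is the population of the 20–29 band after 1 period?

12352

Call the groups 1 to 5, youngest first.
Period 1:
Births: 12100 × 0.12 = 1452, 7600 × 0.435 = 3306 — total 4758
Group 2: 4000 × 0.969 = 3876
Group 3: 12800 × 0.965 = 12352
Group 4: 12100 × 0.954 = 11543
Group 5: 7600 × 0.959 + 20600 × 0.58 = 7288 + 11948 = 19236
Net migration: Group 2 + 550 → 4426
Population now: 0–9=4758, 10–19=4426, 20–29=12352, 30–39=11543, 40+=19236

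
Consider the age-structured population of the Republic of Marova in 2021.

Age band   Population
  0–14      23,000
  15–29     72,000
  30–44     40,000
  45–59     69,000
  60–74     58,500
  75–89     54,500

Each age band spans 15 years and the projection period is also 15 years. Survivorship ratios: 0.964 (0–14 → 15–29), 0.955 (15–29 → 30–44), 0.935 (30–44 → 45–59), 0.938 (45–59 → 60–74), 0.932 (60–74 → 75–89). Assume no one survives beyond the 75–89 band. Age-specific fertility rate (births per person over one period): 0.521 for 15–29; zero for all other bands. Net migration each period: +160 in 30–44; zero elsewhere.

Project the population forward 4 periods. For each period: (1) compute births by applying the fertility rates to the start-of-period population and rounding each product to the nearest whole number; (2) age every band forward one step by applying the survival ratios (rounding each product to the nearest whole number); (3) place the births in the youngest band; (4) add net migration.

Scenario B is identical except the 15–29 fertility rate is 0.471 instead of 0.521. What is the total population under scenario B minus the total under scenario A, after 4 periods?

Let band 1 be 0–14 through band 6 = 75–89.
— Period 1 —
Births: 72000 × 0.521 = 37512
Band 2: 23000 × 0.964 = 22172
Band 3: 72000 × 0.955 = 68760
Band 4: 40000 × 0.935 = 37400
Band 5: 69000 × 0.938 = 64722
Band 6: 58500 × 0.932 = 54522
Net migration: Band 3 + 160 → 68920
Population now: 0–14=37512, 15–29=22172, 30–44=68920, 45–59=37400, 60–74=64722, 75–89=54522
— Period 2 —
Births: 22172 × 0.521 = 11552
Band 2: 37512 × 0.964 = 36162
Band 3: 22172 × 0.955 = 21174
Band 4: 68920 × 0.935 = 64440
Band 5: 37400 × 0.938 = 35081
Band 6: 64722 × 0.932 = 60321
Net migration: Band 3 + 160 → 21334
Population now: 0–14=11552, 15–29=36162, 30–44=21334, 45–59=64440, 60–74=35081, 75–89=60321
— Period 3 —
Births: 36162 × 0.521 = 18840
Band 2: 11552 × 0.964 = 11136
Band 3: 36162 × 0.955 = 34535
Band 4: 21334 × 0.935 = 19947
Band 5: 64440 × 0.938 = 60445
Band 6: 35081 × 0.932 = 32695
Net migration: Band 3 + 160 → 34695
Population now: 0–14=18840, 15–29=11136, 30–44=34695, 45–59=19947, 60–74=60445, 75–89=32695
— Period 4 —
Births: 11136 × 0.521 = 5802
Band 2: 18840 × 0.964 = 18162
Band 3: 11136 × 0.955 = 10635
Band 4: 34695 × 0.935 = 32440
Band 5: 19947 × 0.938 = 18710
Band 6: 60445 × 0.932 = 56335
Net migration: Band 3 + 160 → 10795
Population now: 0–14=5802, 15–29=18162, 30–44=10795, 45–59=32440, 60–74=18710, 75–89=56335
Scenario A total after 4 periods: 142244
Scenario B projection —
— Period 1 —
Births: 72000 × 0.471 = 33912
Band 2: 23000 × 0.964 = 22172
Band 3: 72000 × 0.955 = 68760
Band 4: 40000 × 0.935 = 37400
Band 5: 69000 × 0.938 = 64722
Band 6: 58500 × 0.932 = 54522
Net migration: Band 3 + 160 → 68920
Population now: 0–14=33912, 15–29=22172, 30–44=68920, 45–59=37400, 60–74=64722, 75–89=54522
— Period 2 —
Births: 22172 × 0.471 = 10443
Band 2: 33912 × 0.964 = 32691
Band 3: 22172 × 0.955 = 21174
Band 4: 68920 × 0.935 = 64440
Band 5: 37400 × 0.938 = 35081
Band 6: 64722 × 0.932 = 60321
Net migration: Band 3 + 160 → 21334
Population now: 0–14=10443, 15–29=32691, 30–44=21334, 45–59=64440, 60–74=35081, 75–89=60321
— Period 3 —
Births: 32691 × 0.471 = 15397
Band 2: 10443 × 0.964 = 10067
Band 3: 32691 × 0.955 = 31220
Band 4: 21334 × 0.935 = 19947
Band 5: 64440 × 0.938 = 60445
Band 6: 35081 × 0.932 = 32695
Net migration: Band 3 + 160 → 31380
Population now: 0–14=15397, 15–29=10067, 30–44=31380, 45–59=19947, 60–74=60445, 75–89=32695
— Period 4 —
Births: 10067 × 0.471 = 4742
Band 2: 15397 × 0.964 = 14843
Band 3: 10067 × 0.955 = 9614
Band 4: 31380 × 0.935 = 29340
Band 5: 19947 × 0.938 = 18710
Band 6: 60445 × 0.932 = 56335
Net migration: Band 3 + 160 → 9774
Population now: 0–14=4742, 15–29=14843, 30–44=9774, 45–59=29340, 60–74=18710, 75–89=56335
Scenario B total after 4 periods: 133744
Difference B − A = 133744 − 142244 = -8500

-8500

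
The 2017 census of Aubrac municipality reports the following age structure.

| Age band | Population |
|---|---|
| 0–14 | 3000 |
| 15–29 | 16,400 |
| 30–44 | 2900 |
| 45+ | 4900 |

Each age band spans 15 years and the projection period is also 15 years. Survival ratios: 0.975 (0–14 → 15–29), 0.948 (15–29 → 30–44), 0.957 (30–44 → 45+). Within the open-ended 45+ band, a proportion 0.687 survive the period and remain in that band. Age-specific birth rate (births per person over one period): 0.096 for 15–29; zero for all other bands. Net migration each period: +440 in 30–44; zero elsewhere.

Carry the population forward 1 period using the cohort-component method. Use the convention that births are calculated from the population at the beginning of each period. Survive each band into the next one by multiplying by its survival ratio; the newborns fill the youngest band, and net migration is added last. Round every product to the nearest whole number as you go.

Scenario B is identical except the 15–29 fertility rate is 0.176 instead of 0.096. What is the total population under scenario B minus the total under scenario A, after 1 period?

Let band 1 be 0–14 through band 4 = 45+.
[period 1]
Births: 16400 * 0.096 = 1574
Band 2: 3000 * 0.975 = 2925
Band 3: 16400 * 0.948 = 15547
Band 4: 2900 * 0.957 + 4900 * 0.687 = 2775 + 3366 = 6141
Net migration: Band 3 + 440 → 15987
End of period: [1574, 2925, 15987, 6141]
Scenario A total after 1 period: 26627
Scenario B projection —
[period 1]
Births: 16400 * 0.176 = 2886
Band 2: 3000 * 0.975 = 2925
Band 3: 16400 * 0.948 = 15547
Band 4: 2900 * 0.957 + 4900 * 0.687 = 2775 + 3366 = 6141
Net migration: Band 3 + 440 → 15987
End of period: [2886, 2925, 15987, 6141]
Scenario B total after 1 period: 27939
Difference B − A = 27939 − 26627 = 1312

1312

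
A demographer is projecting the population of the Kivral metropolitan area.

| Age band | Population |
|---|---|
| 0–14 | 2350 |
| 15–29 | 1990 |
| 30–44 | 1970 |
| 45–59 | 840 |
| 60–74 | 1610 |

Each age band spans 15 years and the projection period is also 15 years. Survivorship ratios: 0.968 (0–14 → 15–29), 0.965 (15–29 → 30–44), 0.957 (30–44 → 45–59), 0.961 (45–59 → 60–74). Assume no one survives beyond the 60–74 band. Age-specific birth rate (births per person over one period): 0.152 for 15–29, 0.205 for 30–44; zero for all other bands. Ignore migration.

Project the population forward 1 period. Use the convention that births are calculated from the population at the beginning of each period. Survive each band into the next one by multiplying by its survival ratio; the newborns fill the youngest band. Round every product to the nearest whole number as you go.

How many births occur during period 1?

— Period 1 —
Births: 1990 × 0.152 = 302  |  1970 × 0.205 = 404 — total 706
15–29: 2350 × 0.968 = 2275
30–44: 1990 × 0.965 = 1920
45–59: 1970 × 0.957 = 1885
60–74: 840 × 0.961 = 807
Population now: 0–14=706, 15–29=2275, 30–44=1920, 45–59=1885, 60–74=807

706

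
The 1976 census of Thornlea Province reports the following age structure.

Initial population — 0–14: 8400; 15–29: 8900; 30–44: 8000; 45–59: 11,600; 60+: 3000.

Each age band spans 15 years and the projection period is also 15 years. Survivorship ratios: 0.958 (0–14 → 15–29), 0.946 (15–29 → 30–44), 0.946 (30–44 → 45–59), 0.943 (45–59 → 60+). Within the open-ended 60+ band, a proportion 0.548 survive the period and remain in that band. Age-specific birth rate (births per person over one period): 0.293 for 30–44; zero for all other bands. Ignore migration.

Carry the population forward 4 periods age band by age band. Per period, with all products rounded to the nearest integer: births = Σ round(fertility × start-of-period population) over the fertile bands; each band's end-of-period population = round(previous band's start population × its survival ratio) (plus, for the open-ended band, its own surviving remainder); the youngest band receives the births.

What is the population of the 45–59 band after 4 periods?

Period 1:
Births: 8000 × 0.293 = 2344
15–29: 8400 × 0.958 = 8047
30–44: 8900 × 0.946 = 8419
45–59: 8000 × 0.946 = 7568
60+: 11600 × 0.943 + 3000 × 0.548 = 10939 + 1644 = 12583
End of period: [2344, 8047, 8419, 7568, 12583]
Period 2:
Births: 8419 × 0.293 = 2467
15–29: 2344 × 0.958 = 2246
30–44: 8047 × 0.946 = 7612
45–59: 8419 × 0.946 = 7964
60+: 7568 × 0.943 + 12583 × 0.548 = 7137 + 6895 = 14032
End of period: [2467, 2246, 7612, 7964, 14032]
Period 3:
Births: 7612 × 0.293 = 2230
15–29: 2467 × 0.958 = 2363
30–44: 2246 × 0.946 = 2125
45–59: 7612 × 0.946 = 7201
60+: 7964 × 0.943 + 14032 × 0.548 = 7510 + 7690 = 15200
End of period: [2230, 2363, 2125, 7201, 15200]
Period 4:
Births: 2125 × 0.293 = 623
15–29: 2230 × 0.958 = 2136
30–44: 2363 × 0.946 = 2235
45–59: 2125 × 0.946 = 2010
60+: 7201 × 0.943 + 15200 × 0.548 = 6791 + 8330 = 15121
End of period: [623, 2136, 2235, 2010, 15121]

2010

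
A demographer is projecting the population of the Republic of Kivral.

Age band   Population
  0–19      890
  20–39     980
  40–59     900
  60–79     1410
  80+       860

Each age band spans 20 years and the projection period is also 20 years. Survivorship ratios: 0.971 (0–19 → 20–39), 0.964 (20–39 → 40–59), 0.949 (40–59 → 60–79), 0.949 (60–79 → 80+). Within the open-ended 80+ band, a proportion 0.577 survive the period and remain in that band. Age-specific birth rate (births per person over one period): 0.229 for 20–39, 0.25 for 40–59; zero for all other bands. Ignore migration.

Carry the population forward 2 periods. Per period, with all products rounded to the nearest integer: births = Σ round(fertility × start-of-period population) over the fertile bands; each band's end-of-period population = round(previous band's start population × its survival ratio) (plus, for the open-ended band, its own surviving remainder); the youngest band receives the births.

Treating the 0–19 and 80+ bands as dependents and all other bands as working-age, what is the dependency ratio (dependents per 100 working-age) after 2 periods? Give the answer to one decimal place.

106.3

Call the bands 1 to 5, youngest first.
Period 1:
Births: 980 × 0.229 = 224 ; 900 × 0.25 = 225 → total 449
Band 2: 890 × 0.971 = 864
Band 3: 980 × 0.964 = 945
Band 4: 900 × 0.949 = 854
Band 5: 1410 × 0.949 + 860 × 0.577 = 1338 + 496 = 1834
→ [449, 864, 945, 854, 1834]
Period 2:
Births: 864 × 0.229 = 198 ; 945 × 0.25 = 236 → total 434
Band 2: 449 × 0.971 = 436
Band 3: 864 × 0.964 = 833
Band 4: 945 × 0.949 = 897
Band 5: 854 × 0.949 + 1834 × 0.577 = 810 + 1058 = 1868
→ [434, 436, 833, 897, 1868]
Dependents (band 0–19 + band 80+) = 434 + 1868 = 2302; working-age = 2166; ratio = 2302/2166 × 100 = 106.3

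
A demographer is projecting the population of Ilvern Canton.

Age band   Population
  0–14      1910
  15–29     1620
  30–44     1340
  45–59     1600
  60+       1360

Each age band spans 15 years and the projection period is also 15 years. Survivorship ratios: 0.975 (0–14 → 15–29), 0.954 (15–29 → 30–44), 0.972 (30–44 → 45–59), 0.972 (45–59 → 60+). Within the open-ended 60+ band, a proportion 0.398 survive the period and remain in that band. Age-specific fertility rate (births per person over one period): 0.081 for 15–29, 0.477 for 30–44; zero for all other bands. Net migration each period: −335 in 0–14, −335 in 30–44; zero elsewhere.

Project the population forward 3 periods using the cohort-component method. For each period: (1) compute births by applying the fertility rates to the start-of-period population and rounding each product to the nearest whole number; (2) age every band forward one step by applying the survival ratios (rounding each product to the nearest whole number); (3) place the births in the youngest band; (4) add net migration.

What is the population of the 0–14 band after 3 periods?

386

Numbering the groups 1..5 from youngest to oldest:
Period 1.
Births: 1620 × 0.081 = 131  |  1340 × 0.477 = 639 ⇒ total 770
Group 2: 1910 × 0.975 = 1862
Group 3: 1620 × 0.954 = 1545
Group 4: 1340 × 0.972 = 1302
Group 5: 1600 × 0.972 + 1360 × 0.398 = 1555 + 541 = 2096
Net migration: Group 1 − 335 → 435; Group 3 − 335 → 1210
→ [435, 1862, 1210, 1302, 2096]
Period 2.
Births: 1862 × 0.081 = 151  |  1210 × 0.477 = 577 ⇒ total 728
Group 2: 435 × 0.975 = 424
Group 3: 1862 × 0.954 = 1776
Group 4: 1210 × 0.972 = 1176
Group 5: 1302 × 0.972 + 2096 × 0.398 = 1266 + 834 = 2100
Net migration: Group 1 − 335 → 393; Group 3 − 335 → 1441
→ [393, 424, 1441, 1176, 2100]
Period 3.
Births: 424 × 0.081 = 34  |  1441 × 0.477 = 687 ⇒ total 721
Group 2: 393 × 0.975 = 383
Group 3: 424 × 0.954 = 404
Group 4: 1441 × 0.972 = 1401
Group 5: 1176 × 0.972 + 2100 × 0.398 = 1143 + 836 = 1979
Net migration: Group 1 − 335 → 386; Group 3 − 335 → 69
→ [386, 383, 69, 1401, 1979]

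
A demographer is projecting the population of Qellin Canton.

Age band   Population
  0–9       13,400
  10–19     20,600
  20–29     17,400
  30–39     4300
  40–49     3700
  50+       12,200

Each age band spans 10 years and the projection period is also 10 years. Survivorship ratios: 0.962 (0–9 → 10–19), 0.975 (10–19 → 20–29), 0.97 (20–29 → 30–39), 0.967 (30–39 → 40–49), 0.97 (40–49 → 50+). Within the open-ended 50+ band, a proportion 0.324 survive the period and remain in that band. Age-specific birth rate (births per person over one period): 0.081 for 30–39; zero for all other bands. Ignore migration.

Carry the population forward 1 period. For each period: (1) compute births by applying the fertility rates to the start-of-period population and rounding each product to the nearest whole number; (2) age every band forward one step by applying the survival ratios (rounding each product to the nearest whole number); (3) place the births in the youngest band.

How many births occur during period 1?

348

Period 1:
Births: 4300 × 0.081 = 348
10–19: 13400 × 0.962 = 12891
20–29: 20600 × 0.975 = 20085
30–39: 17400 × 0.97 = 16878
40–49: 4300 × 0.967 = 4158
50+: 3700 × 0.97 + 12200 × 0.324 = 3589 + 3953 = 7542
Giving 348 / 12891 / 20085 / 16878 / 4158 / 7542.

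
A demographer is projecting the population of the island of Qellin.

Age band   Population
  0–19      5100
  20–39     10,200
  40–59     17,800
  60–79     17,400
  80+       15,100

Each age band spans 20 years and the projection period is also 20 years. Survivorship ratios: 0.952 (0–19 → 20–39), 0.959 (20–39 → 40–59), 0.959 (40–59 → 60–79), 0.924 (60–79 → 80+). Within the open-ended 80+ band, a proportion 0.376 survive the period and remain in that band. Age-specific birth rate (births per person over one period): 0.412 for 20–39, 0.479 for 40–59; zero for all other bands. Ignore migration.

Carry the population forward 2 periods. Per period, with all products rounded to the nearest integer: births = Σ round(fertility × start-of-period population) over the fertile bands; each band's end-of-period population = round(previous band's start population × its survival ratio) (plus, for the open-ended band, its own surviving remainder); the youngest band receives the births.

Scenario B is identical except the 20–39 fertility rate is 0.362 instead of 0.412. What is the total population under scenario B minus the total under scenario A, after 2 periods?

-727

(Groups numbered youngest = 1 to oldest = 5.)
Period 1.
Births: 10200 × 0.412 = 4202 ; 17800 × 0.479 = 8526 ⇒ total 12728
Group 2: 5100 × 0.952 = 4855
Group 3: 10200 × 0.959 = 9782
Group 4: 17800 × 0.959 = 17070
Group 5: 17400 × 0.924 + 15100 × 0.376 = 16078 + 5678 = 21756
→ [12728, 4855, 9782, 17070, 21756]
Period 2.
Births: 4855 × 0.412 = 2000 ; 9782 × 0.479 = 4686 ⇒ total 6686
Group 2: 12728 × 0.952 = 12117
Group 3: 4855 × 0.959 = 4656
Group 4: 9782 × 0.959 = 9381
Group 5: 17070 × 0.924 + 21756 × 0.376 = 15773 + 8180 = 23953
→ [6686, 12117, 4656, 9381, 23953]
Scenario A total after 2 periods: 56793
Scenario B projection —
Period 1.
Births: 10200 × 0.362 = 3692 ; 17800 × 0.479 = 8526 ⇒ total 12218
Group 2: 5100 × 0.952 = 4855
Group 3: 10200 × 0.959 = 9782
Group 4: 17800 × 0.959 = 17070
Group 5: 17400 × 0.924 + 15100 × 0.376 = 16078 + 5678 = 21756
→ [12218, 4855, 9782, 17070, 21756]
Period 2.
Births: 4855 × 0.362 = 1758 ; 9782 × 0.479 = 4686 ⇒ total 6444
Group 2: 12218 × 0.952 = 11632
Group 3: 4855 × 0.959 = 4656
Group 4: 9782 × 0.959 = 9381
Group 5: 17070 × 0.924 + 21756 × 0.376 = 15773 + 8180 = 23953
→ [6444, 11632, 4656, 9381, 23953]
Scenario B total after 2 periods: 56066
Difference B − A = 56066 − 56793 = -727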